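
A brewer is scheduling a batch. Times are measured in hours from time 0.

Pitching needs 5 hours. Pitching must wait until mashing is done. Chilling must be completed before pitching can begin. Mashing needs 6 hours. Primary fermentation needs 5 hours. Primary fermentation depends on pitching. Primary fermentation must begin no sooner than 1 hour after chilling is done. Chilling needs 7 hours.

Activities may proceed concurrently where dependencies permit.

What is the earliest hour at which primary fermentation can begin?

Nothing blocks chilling, so it runs from hour 0 to hour 7.
Mashing has no prerequisites, so it starts at hour 0 and finishes at hour 6.
Pitching needs all of mashing (finishes hour 6); chilling (finishes hour 7). That puts its earliest start at hour 7; it finishes at 7 + 5 = hour 12.
Primary fermentation waits on pitching (finishes hour 12); chilling (finishes hour 7, plus 1-hour gap → hour 8). The latest of these is hour 12, which is the earliest primary fermentation can start.

12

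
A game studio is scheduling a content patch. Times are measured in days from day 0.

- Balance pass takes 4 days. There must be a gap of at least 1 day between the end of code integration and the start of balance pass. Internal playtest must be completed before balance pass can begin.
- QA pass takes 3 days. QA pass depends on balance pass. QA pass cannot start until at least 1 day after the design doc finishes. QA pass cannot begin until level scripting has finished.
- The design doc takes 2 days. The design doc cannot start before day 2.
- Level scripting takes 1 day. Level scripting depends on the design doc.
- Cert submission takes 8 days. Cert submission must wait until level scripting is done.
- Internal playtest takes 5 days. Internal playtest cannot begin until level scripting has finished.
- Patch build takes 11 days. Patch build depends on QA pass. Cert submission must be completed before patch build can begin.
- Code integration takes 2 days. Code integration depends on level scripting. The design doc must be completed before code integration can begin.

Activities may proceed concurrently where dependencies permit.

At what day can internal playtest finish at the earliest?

10

After its own release at day 2, the design doc can start at day 2 and finishes at day 4.
After the design doc (finishes day 4), level scripting can start at day 4 and finishes at day 5.
Internal playtest cannot begin until level scripting (finishes day 5). It runs from day 5 to 5 + 5 = day 10.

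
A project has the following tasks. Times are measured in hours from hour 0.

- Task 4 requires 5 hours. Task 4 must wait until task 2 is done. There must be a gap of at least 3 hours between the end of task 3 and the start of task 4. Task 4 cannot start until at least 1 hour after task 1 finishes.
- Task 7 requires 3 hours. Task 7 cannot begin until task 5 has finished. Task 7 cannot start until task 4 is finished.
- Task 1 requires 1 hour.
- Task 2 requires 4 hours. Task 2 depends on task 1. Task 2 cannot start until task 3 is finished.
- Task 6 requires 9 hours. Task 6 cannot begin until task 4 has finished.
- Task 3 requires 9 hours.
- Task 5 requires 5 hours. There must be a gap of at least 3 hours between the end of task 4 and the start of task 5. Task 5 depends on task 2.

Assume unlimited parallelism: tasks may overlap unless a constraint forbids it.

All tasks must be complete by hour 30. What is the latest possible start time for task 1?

Task 7 must finish by hour 30; it takes 3 hours, so it must start by 30 − 3 = hour 27.
Task 5 must finish before task 7 (must start by hour 27). With a 5-hour duration, task 5 must start by 27 − 5 = hour 22.
Nothing follows task 6; the deadline of hour 30 is its only limit. It must start by 30 − 9 = hour 21.
For task 4: task 5 (must start by hour 22, minus 3-hour gap → hour 19); task 6 (must start by hour 21); task 7 (must start by hour 27). The most restrictive is hour 19; with a 5-hour duration, task 4 must start by hour 14.
Task 2 feeds task 4 (must start by hour 14); task 5 (must start by hour 22). Taking the minimum, task 2 must finish by hour 14 and start by 14 − 4 = hour 10.
Task 1 feeds task 2 (must start by hour 10); task 4 (must start by hour 14, minus 1-hour gap → hour 13). Taking the minimum, task 1 must finish by hour 10 and start by 10 − 1 = hour 9.

9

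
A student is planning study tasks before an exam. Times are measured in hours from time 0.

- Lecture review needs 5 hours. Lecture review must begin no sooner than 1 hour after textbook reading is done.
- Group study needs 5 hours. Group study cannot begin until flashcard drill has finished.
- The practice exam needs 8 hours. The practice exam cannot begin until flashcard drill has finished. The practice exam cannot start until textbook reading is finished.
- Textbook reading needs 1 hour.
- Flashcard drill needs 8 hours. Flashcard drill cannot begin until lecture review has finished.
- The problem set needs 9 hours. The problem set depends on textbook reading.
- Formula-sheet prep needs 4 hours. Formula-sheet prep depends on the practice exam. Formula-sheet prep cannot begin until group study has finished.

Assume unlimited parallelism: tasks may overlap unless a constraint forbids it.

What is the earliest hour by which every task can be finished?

Textbook reading has no prerequisites, so it starts at hour 0 and finishes at hour 1.
After textbook reading (finishes hour 1), the problem set can start at hour 1 and finishes at hour 10.
Lecture review waits on textbook reading (finishes hour 1, plus 1-hour gap → hour 2), so it starts at hour 2 and finishes at 2 + 5 = hour 7.
After lecture review (finishes hour 7), flashcard drill can start at hour 7 and finishes at hour 15.
Group study cannot begin until flashcard drill (finishes hour 15). It runs from hour 15 to 15 + 5 = hour 20.
The practice exam needs all of flashcard drill (finishes hour 15); textbook reading (finishes hour 1). That puts its earliest start at hour 15; it finishes at 15 + 8 = hour 23.
Formula-sheet prep needs all of the practice exam (finishes hour 23); group study (finishes hour 20). That puts its earliest start at hour 23; it finishes at 23 + 4 = hour 27.
All tasks are finished once the last one completes. Finish times: Textbook reading at 1, Lecture review at 7, The problem set at 10, Flashcard drill at 15, The practice exam at 23, Group study at 20, Formula-sheet prep at 27. The latest is hour 27.

27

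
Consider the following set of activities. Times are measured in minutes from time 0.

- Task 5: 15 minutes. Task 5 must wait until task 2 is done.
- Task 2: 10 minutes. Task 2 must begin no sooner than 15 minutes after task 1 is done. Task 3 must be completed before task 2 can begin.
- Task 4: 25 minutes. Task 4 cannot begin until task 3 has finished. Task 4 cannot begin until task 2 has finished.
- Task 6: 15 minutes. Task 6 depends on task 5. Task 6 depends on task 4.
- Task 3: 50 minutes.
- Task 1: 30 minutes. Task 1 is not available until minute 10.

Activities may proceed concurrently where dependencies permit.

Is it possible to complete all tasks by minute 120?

Nothing blocks task 3, so it runs from minute 0 to minute 50.
Task 1 cannot begin until its own release at minute 10. It runs from minute 10 to 10 + 30 = minute 40.
Task 2 cannot start until task 1 (finishes minute 40, plus 15-minute gap → minute 55); task 3 (finishes minute 50). The controlling bound is minute 55, so task 2 finishes at 55 + 10 = minute 65.
Task 5 cannot begin until task 2 (finishes minute 65). It runs from minute 65 to 65 + 15 = minute 80.
Task 4 needs all of task 3 (finishes minute 50); task 2 (finishes minute 65). That puts its earliest start at minute 65; it finishes at 65 + 25 = minute 90.
For task 6: task 5 (finishes minute 80); task 4 (finishes minute 90). Taking the maximum gives a start of minute 90, and it finishes at 90 + 15 = minute 105.
Every task is finished by minute 105, which is no later than the deadline of 120, so the schedule is feasible.

Yes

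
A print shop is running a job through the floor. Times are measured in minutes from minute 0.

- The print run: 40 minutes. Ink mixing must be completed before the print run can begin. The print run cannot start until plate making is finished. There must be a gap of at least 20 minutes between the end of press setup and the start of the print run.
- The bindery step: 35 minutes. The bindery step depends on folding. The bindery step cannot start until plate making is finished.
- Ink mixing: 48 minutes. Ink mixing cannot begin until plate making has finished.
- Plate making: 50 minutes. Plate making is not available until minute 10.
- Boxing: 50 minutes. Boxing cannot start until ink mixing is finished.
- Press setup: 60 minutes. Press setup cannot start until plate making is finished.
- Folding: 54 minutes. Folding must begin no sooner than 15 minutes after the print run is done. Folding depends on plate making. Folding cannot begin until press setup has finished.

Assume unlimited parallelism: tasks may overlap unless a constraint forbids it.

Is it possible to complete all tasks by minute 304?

Yes

After its own release at minute 10, plate making can start at minute 10 and finishes at minute 60.
Press setup cannot begin until plate making (finishes minute 60). It runs from minute 60 to 60 + 60 = minute 120.
Ink mixing waits on plate making (finishes minute 60), so it starts at minute 60 and finishes at 60 + 48 = minute 108.
Boxing waits on ink mixing (finishes minute 108), so it starts at minute 108 and finishes at 108 + 50 = minute 158.
For the print run: ink mixing (finishes minute 108); plate making (finishes minute 60); press setup (finishes minute 120, plus 20-minute gap → minute 140). Taking the maximum gives a start of minute 140, and it finishes at 140 + 40 = minute 180.
Folding has to wait for the print run (finishes minute 180, plus 15-minute gap → minute 195); plate making (finishes minute 60); press setup (finishes minute 120). The latest of these is minute 195, so folding runs minute 195 to 195 + 54 = minute 249.
For the bindery step: folding (finishes minute 249); plate making (finishes minute 60). Taking the maximum gives a start of minute 249, and it finishes at 249 + 35 = minute 284.
Every task is finished by minute 284, which is no later than the deadline of 304, so the schedule is feasible.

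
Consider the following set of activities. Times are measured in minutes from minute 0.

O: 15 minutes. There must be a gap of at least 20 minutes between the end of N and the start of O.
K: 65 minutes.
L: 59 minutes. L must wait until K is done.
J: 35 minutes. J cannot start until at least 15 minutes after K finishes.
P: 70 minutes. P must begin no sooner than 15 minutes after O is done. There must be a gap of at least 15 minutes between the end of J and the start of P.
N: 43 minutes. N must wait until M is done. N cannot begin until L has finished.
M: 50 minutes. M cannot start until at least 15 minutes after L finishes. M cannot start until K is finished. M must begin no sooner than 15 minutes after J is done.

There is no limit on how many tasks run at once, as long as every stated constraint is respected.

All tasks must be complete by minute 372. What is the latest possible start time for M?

159

P must finish by minute 372; it takes 70 minutes, so it must start by 372 − 70 = minute 302.
O feeds into P (must start by minute 302, minus 15-minute gap → minute 287); so O must finish by minute 287 and therefore start by minute 272.
Since O (must start by minute 272, minus 20-minute gap → minute 252) depends on it, N must finish by minute 252. Backing off its 43-minute duration gives a latest start of minute 209.
Since N (must start by minute 209) depends on it, M must finish by minute 209. Backing off its 50-minute duration gives a latest start of minute 159.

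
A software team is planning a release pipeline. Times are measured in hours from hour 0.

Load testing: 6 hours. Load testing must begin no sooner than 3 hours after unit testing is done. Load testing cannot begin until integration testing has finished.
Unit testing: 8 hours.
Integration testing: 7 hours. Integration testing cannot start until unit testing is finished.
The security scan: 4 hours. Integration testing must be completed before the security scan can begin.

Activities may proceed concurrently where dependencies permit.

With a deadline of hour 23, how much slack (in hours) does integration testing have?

2

Unit testing can start immediately at hour 0; it finishes at hour 8.
Integration testing waits on unit testing (finishes hour 8), so it starts at hour 8 and finishes at 8 + 7 = hour 15.

Working backward from the deadline:
Nothing follows the security scan; the deadline of hour 23 is its only limit. It must start by 23 − 4 = hour 19.
Load testing has no dependents, so it just needs to finish by hour 23. Starting by 23 − 6 = hour 17 achieves that.
Integration testing feeds the security scan (must start by hour 19); load testing (must start by hour 17). Taking the minimum, integration testing must finish by hour 17 and start by 17 − 7 = hour 10.
So integration testing can start as early as hour 8 and as late as hour 10, giving 10 − 8 = 2 hours of slack.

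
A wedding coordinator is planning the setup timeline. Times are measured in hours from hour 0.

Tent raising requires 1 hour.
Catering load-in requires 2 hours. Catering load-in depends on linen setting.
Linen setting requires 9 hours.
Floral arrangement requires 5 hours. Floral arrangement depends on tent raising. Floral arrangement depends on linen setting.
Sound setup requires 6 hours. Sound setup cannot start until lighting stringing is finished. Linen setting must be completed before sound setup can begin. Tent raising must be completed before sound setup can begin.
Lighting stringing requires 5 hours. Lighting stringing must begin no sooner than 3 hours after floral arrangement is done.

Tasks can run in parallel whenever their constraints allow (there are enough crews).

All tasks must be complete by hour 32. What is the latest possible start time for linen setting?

4

Sound setup must finish by hour 32; it takes 6 hours, so it must start by 32 − 6 = hour 26.
Lighting stringing must finish before sound setup (must start by hour 26). With a 5-hour duration, lighting stringing must start by 26 − 5 = hour 21.
Floral arrangement has to be done before lighting stringing (must start by hour 21, minus 3-hour gap → hour 18). That means finishing by hour 18, i.e. starting by 18 − 5 = hour 13.
Nothing follows catering load-in; the deadline of hour 32 is its only limit. It must start by 32 − 2 = hour 30.
Linen setting feeds floral arrangement (must start by hour 13); sound setup (must start by hour 26); catering load-in (must start by hour 30). Taking the minimum, linen setting must finish by hour 13 and start by 13 − 9 = hour 4.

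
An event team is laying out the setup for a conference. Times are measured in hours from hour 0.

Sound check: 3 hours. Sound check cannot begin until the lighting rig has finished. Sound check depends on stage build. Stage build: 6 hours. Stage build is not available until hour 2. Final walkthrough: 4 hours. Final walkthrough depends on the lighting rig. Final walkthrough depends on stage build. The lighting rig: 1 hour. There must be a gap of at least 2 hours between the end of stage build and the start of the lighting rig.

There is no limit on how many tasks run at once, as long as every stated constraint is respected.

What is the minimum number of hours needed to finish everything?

15

After its own release at hour 2, stage build can start at hour 2 and finishes at hour 8.
After stage build (finishes hour 8, plus 2-hour gap → hour 10), the lighting rig can start at hour 10 and finishes at hour 11.
For final walkthrough: the lighting rig (finishes hour 11); stage build (finishes hour 8). Taking the maximum gives a start of hour 11, and it finishes at 11 + 4 = hour 15.
Sound check needs all of the lighting rig (finishes hour 11); stage build (finishes hour 8). That puts its earliest start at hour 11; it finishes at 11 + 3 = hour 14.
All tasks are finished once the last one completes. Finish times: Stage build at 8, The lighting rig at 11, Sound check at 14, Final walkthrough at 15. The latest is hour 15.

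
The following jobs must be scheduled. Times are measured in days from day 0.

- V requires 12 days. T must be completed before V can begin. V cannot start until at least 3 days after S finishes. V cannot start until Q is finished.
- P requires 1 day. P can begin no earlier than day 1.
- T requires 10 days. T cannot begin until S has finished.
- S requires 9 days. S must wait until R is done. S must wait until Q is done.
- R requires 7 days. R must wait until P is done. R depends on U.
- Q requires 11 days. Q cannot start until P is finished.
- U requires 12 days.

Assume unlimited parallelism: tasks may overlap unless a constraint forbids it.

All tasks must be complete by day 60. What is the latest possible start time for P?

V has no dependents, so it just needs to finish by day 60. Starting by 60 − 12 = day 48 achieves that.
T feeds into V (must start by day 48); so T must finish by day 48 and therefore start by day 38.
S feeds T (must start by day 38); V (must start by day 48, minus 3-day gap → day 45). Taking the minimum, S must finish by day 38 and start by 38 − 9 = day 29.
Q feeds S (must start by day 29); V (must start by day 48). Taking the minimum, Q must finish by day 29 and start by 29 − 11 = day 18.
R has to be done before S (must start by day 29). That means finishing by day 29, i.e. starting by 29 − 7 = day 22.
P has several dependents: Q (must start by day 18); R (must start by day 22). The earliest of those limits is day 18, so P must start by 18 − 1 = day 17.

17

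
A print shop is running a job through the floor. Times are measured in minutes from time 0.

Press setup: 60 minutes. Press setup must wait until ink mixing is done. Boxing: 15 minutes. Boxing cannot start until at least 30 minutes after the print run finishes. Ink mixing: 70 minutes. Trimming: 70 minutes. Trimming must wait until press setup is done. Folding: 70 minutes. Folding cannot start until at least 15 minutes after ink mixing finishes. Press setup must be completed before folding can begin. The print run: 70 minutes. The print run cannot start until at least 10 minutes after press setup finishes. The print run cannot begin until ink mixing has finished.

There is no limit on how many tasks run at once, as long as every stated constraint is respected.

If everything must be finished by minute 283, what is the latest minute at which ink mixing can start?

Boxing must finish by minute 283; it takes 15 minutes, so it must start by 283 − 15 = minute 268.
Since boxing (must start by minute 268, minus 30-minute gap → minute 238) depends on it, the print run must finish by minute 238. Backing off its 70-minute duration gives a latest start of minute 168.
To finish by minute 283, trimming (duration 70) must start no later than minute 213.
To finish by minute 283, folding (duration 70) must start no later than minute 213.
Press setup must finish in time for the print run (must start by minute 168, minus 10-minute gap → minute 158); trimming (must start by minute 213); folding (must start by minute 213). The tightest is minute 158, so press setup must start by 158 − 60 = minute 98.
Ink mixing has several dependents: press setup (must start by minute 98); the print run (must start by minute 168); folding (must start by minute 213, minus 15-minute gap → minute 198). The earliest of those limits is minute 98, so ink mixing must start by 98 − 70 = minute 28.

28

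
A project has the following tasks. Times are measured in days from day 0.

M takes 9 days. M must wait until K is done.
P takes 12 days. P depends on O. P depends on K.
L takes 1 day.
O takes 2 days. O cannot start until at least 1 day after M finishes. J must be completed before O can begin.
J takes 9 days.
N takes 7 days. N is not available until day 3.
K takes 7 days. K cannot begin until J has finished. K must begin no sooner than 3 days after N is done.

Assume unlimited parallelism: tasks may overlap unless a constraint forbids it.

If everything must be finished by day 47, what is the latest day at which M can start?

P has no dependents, so it just needs to finish by day 47. Starting by 47 − 12 = day 35 achieves that.
O feeds into P (must start by day 35); so O must finish by day 35 and therefore start by day 33.
M must finish before O (must start by day 33, minus 1-day gap → day 32). With a 9-day duration, M must start by 32 − 9 = day 23.

23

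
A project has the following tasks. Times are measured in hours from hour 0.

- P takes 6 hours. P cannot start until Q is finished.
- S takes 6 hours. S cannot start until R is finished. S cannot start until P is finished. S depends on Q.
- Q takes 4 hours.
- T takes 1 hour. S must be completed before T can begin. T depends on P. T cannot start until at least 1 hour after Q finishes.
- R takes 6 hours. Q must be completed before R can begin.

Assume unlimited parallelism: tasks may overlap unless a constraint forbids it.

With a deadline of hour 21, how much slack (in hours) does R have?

4

Nothing blocks Q, so it runs from hour 0 to hour 4.
After Q (finishes hour 4), R can start at hour 4 and finishes at hour 10.

Working backward from the deadline:
To finish by hour 21, T (duration 1) must start no later than hour 20.
Since T (must start by hour 20) depends on it, S must finish by hour 20. Backing off its 6-hour duration gives a latest start of hour 14.
R must finish before S (must start by hour 14). With a 6-hour duration, R must start by 14 − 6 = hour 8.
So R can start as early as hour 4 and as late as hour 8, giving 8 − 4 = 4 hours of slack.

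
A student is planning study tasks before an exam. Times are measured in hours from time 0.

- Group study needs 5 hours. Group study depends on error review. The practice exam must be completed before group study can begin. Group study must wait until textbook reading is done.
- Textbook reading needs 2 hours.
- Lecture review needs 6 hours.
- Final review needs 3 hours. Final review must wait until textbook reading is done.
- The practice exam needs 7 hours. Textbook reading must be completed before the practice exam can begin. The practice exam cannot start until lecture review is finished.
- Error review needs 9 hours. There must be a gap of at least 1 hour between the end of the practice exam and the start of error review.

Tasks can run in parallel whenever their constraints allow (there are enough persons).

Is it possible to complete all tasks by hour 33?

Yes

Lecture review can start immediately at hour 0; it finishes at hour 6.
Textbook reading has no prerequisites, so it starts at hour 0 and finishes at hour 2.
After textbook reading (finishes hour 2), final review can start at hour 2 and finishes at hour 5.
The practice exam has to wait for textbook reading (finishes hour 2); lecture review (finishes hour 6). The latest of these is hour 6, so the practice exam runs hour 6 to 6 + 7 = hour 13.
After the practice exam (finishes hour 13, plus 1-hour gap → hour 14), error review can start at hour 14 and finishes at hour 23.
For group study: error review (finishes hour 23); the practice exam (finishes hour 13); textbook reading (finishes hour 2). Taking the maximum gives a start of hour 23, and it finishes at 23 + 5 = hour 28.
Every task is finished by hour 28, which is no later than the deadline of 33, so the schedule is feasible.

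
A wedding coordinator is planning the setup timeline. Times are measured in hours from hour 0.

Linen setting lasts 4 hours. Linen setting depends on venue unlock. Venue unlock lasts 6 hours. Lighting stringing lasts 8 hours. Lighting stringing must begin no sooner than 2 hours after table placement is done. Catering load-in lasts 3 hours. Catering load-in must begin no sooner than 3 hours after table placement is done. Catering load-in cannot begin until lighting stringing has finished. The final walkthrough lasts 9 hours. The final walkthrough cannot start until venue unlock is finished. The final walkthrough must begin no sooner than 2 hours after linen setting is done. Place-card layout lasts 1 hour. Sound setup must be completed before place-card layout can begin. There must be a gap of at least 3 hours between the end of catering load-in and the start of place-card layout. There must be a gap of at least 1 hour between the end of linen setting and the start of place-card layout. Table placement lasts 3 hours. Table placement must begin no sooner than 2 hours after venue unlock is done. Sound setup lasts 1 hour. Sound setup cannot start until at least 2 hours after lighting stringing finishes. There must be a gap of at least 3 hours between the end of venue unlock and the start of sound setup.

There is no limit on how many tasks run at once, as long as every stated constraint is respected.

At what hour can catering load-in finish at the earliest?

24

Nothing blocks venue unlock, so it runs from hour 0 to hour 6.
After venue unlock (finishes hour 6, plus 2-hour gap → hour 8), table placement can start at hour 8 and finishes at hour 11.
Lighting stringing cannot begin until table placement (finishes hour 11, plus 2-hour gap → hour 13). It runs from hour 13 to 13 + 8 = hour 21.
Catering load-in needs all of table placement (finishes hour 11, plus 3-hour gap → hour 14); lighting stringing (finishes hour 21). That puts its earliest start at hour 21; it finishes at 21 + 3 = hour 24.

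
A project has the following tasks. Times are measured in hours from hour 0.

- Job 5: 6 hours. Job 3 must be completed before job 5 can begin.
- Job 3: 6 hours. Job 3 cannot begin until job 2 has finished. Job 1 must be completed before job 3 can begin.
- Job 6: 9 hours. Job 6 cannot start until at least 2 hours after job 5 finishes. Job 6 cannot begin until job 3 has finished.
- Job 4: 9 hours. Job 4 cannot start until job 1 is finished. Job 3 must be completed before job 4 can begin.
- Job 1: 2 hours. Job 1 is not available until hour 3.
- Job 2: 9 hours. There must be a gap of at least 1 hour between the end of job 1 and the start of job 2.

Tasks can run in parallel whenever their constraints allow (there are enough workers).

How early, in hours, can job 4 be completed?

Job 1 cannot begin until its own release at hour 3. It runs from hour 3 to 3 + 2 = hour 5.
After job 1 (finishes hour 5, plus 1-hour gap → hour 6), job 2 can start at hour 6 and finishes at hour 15.
Job 3 needs all of job 2 (finishes hour 15); job 1 (finishes hour 5). That puts its earliest start at hour 15; it finishes at 15 + 6 = hour 21.
Job 4 has to wait for job 1 (finishes hour 5); job 3 (finishes hour 21). The latest of these is hour 21, so job 4 runs hour 21 to 21 + 9 = hour 30.

30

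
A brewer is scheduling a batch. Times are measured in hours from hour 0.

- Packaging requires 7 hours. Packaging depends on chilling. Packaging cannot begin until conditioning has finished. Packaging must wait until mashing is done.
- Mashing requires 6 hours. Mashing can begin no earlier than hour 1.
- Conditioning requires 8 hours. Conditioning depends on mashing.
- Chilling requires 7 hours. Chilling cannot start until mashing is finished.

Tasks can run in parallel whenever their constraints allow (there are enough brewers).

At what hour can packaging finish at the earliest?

Mashing waits on its own release at hour 1, so it starts at hour 1 and finishes at 1 + 6 = hour 7.
After mashing (finishes hour 7), conditioning can start at hour 7 and finishes at hour 15.
After mashing (finishes hour 7), chilling can start at hour 7 and finishes at hour 14.
Packaging cannot start until chilling (finishes hour 14); conditioning (finishes hour 15); mashing (finishes hour 7). The controlling bound is hour 15, so packaging finishes at 15 + 7 = hour 22.

22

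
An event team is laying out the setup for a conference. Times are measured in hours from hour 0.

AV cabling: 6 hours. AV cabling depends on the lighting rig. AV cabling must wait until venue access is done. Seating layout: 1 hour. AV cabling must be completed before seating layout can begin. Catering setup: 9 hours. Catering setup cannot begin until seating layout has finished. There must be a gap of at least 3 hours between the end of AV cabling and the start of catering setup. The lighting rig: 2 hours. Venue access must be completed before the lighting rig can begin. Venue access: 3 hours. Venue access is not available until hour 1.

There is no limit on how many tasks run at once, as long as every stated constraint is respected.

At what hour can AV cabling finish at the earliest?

Venue access cannot begin until its own release at hour 1. It runs from hour 1 to 1 + 3 = hour 4.
After venue access (finishes hour 4), the lighting rig can start at hour 4 and finishes at hour 6.
AV cabling cannot start until the lighting rig (finishes hour 6); venue access (finishes hour 4). The controlling bound is hour 6, so AV cabling finishes at 6 + 6 = hour 12.

12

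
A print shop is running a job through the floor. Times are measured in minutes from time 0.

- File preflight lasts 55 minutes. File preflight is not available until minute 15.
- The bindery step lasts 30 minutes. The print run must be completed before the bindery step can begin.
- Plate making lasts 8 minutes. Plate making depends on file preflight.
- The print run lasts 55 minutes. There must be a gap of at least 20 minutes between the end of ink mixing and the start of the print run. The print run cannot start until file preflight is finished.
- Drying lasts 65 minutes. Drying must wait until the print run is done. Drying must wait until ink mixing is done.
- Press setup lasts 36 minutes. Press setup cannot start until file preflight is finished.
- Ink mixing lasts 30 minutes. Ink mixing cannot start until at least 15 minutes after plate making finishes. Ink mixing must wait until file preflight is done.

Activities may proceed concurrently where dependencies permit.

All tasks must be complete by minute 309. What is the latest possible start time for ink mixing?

Nothing follows drying; the deadline of minute 309 is its only limit. It must start by 309 − 65 = minute 244.
The bindery step must finish by minute 309; it takes 30 minutes, so it must start by 309 − 30 = minute 279.
The print run feeds drying (must start by minute 244); the bindery step (must start by minute 279). Taking the minimum, the print run must finish by minute 244 and start by 244 − 55 = minute 189.
Ink mixing has several dependents: the print run (must start by minute 189, minus 20-minute gap → minute 169); drying (must start by minute 244). The earliest of those limits is minute 169, so ink mixing must start by 169 − 30 = minute 139.

139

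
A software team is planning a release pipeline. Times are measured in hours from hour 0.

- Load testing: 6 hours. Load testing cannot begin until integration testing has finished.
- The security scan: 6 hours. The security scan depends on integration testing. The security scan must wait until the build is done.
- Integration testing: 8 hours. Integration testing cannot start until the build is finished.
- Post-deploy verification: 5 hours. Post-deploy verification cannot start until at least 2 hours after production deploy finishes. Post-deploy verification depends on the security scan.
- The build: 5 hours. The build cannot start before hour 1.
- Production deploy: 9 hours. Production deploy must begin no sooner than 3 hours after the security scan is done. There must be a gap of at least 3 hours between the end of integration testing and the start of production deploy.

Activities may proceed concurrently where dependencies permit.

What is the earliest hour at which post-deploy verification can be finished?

39

The build waits on its own release at hour 1, so it starts at hour 1 and finishes at 1 + 5 = hour 6.
Integration testing waits on the build (finishes hour 6), so it starts at hour 6 and finishes at 6 + 8 = hour 14.
The security scan has to wait for integration testing (finishes hour 14); the build (finishes hour 6). The latest of these is hour 14, so the security scan runs hour 14 to 14 + 6 = hour 20.
Production deploy cannot start until the security scan (finishes hour 20, plus 3-hour gap → hour 23); integration testing (finishes hour 14, plus 3-hour gap → hour 17). The controlling bound is hour 23, so production deploy finishes at 23 + 9 = hour 32.
Post-deploy verification needs all of production deploy (finishes hour 32, plus 2-hour gap → hour 34); the security scan (finishes hour 20). That puts its earliest start at hour 34; it finishes at 34 + 5 = hour 39.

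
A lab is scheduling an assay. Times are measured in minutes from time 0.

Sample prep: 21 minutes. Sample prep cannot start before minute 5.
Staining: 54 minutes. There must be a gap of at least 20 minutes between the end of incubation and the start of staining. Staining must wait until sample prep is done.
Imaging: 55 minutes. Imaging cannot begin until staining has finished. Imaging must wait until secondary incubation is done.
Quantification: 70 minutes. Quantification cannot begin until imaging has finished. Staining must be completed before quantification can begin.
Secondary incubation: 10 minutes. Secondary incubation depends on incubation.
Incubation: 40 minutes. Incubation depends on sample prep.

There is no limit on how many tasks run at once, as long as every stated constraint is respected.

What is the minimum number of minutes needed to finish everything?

265

Sample prep cannot begin until its own release at minute 5. It runs from minute 5 to 5 + 21 = minute 26.
Incubation waits on sample prep (finishes minute 26), so it starts at minute 26 and finishes at 26 + 40 = minute 66.
Secondary incubation waits on incubation (finishes minute 66), so it starts at minute 66 and finishes at 66 + 10 = minute 76.
Staining needs all of incubation (finishes minute 66, plus 20-minute gap → minute 86); sample prep (finishes minute 26). That puts its earliest start at minute 86; it finishes at 86 + 54 = minute 140.
Imaging needs all of staining (finishes minute 140); secondary incubation (finishes minute 76). That puts its earliest start at minute 140; it finishes at 140 + 55 = minute 195.
Quantification cannot start until imaging (finishes minute 195); staining (finishes minute 140). The controlling bound is minute 195, so quantification finishes at 195 + 70 = minute 265.
All tasks are finished once the last one completes. Finish times: Sample prep at 26, Incubation at 66, Staining at 140, Secondary incubation at 76, Imaging at 195, Quantification at 265. The latest is minute 265.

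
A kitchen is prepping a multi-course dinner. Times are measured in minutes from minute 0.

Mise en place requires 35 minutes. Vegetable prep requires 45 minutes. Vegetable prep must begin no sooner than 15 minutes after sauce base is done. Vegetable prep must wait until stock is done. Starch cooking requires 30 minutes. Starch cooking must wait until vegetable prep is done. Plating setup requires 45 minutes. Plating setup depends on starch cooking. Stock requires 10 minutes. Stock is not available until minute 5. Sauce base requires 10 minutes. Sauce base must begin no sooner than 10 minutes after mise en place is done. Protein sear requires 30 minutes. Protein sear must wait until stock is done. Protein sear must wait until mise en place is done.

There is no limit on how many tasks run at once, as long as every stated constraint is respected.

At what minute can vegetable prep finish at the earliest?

115

Stock waits on its own release at minute 5, so it starts at minute 5 and finishes at 5 + 10 = minute 15.
Mise en place can start immediately at minute 0; it finishes at minute 35.
After mise en place (finishes minute 35, plus 10-minute gap → minute 45), sauce base can start at minute 45 and finishes at minute 55.
Vegetable prep cannot start until sauce base (finishes minute 55, plus 15-minute gap → minute 70); stock (finishes minute 15). The controlling bound is minute 70, so vegetable prep finishes at 70 + 45 = minute 115.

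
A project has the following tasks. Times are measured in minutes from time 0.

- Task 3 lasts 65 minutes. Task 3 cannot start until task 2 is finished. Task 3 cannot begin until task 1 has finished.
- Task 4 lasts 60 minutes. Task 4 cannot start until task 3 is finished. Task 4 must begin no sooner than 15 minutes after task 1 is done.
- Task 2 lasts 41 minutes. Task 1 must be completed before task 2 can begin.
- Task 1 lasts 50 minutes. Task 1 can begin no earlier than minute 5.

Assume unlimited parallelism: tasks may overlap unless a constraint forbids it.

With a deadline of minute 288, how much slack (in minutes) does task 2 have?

After its own release at minute 5, task 1 can start at minute 5 and finishes at minute 55.
Task 2 cannot begin until task 1 (finishes minute 55). It runs from minute 55 to 55 + 41 = minute 96.

Working backward from the deadline:
Task 4 must finish by minute 288; it takes 60 minutes, so it must start by 288 − 60 = minute 228.
Since task 4 (must start by minute 228) depends on it, task 3 must finish by minute 228. Backing off its 65-minute duration gives a latest start of minute 163.
Task 2 has to be done before task 3 (must start by minute 163). That means finishing by minute 163, i.e. starting by 163 − 41 = minute 122.
So task 2 can start as early as minute 55 and as late as minute 122, giving 122 − 55 = 67 minutes of slack.

67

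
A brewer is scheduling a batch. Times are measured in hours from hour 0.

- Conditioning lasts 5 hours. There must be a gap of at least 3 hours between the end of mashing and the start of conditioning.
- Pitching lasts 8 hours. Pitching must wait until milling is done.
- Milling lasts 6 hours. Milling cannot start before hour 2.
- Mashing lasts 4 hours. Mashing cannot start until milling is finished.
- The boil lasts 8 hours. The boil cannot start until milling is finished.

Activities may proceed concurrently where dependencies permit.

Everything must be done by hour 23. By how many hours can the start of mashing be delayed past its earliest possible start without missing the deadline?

3

Milling cannot begin until its own release at hour 2. It runs from hour 2 to 2 + 6 = hour 8.
After milling (finishes hour 8), mashing can start at hour 8 and finishes at hour 12.

Working backward from the deadline:
Conditioning has no dependents, so it just needs to finish by hour 23. Starting by 23 − 5 = hour 18 achieves that.
Mashing has to be done before conditioning (must start by hour 18, minus 3-hour gap → hour 15). That means finishing by hour 15, i.e. starting by 15 − 4 = hour 11.
So mashing can start as early as hour 8 and as late as hour 11, giving 11 − 8 = 3 hours of slack.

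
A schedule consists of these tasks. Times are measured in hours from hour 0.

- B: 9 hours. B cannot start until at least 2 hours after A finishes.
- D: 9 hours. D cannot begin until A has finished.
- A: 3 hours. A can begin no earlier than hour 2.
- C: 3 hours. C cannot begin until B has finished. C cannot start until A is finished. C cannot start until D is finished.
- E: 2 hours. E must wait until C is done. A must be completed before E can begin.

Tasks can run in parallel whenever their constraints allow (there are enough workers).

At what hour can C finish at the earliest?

After its own release at hour 2, A can start at hour 2 and finishes at hour 5.
After A (finishes hour 5), D can start at hour 5 and finishes at hour 14.
After A (finishes hour 5, plus 2-hour gap → hour 7), B can start at hour 7 and finishes at hour 16.
For C: B (finishes hour 16); A (finishes hour 5); D (finishes hour 14). Taking the maximum gives a start of hour 16, and it finishes at 16 + 3 = hour 19.

19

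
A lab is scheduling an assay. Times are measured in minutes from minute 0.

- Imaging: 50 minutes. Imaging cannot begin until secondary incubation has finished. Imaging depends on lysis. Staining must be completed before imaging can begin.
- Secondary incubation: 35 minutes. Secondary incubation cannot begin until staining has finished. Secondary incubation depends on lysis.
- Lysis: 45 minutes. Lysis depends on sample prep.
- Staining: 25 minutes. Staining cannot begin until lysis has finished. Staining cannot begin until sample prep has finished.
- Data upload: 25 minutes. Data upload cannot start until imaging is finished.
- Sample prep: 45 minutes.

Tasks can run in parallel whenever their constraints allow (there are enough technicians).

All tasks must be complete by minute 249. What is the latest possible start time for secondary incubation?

139

Data upload must finish by minute 249; it takes 25 minutes, so it must start by 249 − 25 = minute 224.
Since data upload (must start by minute 224) depends on it, imaging must finish by minute 224. Backing off its 50-minute duration gives a latest start of minute 174.
Secondary incubation feeds into imaging (must start by minute 174); so secondary incubation must finish by minute 174 and therefore start by minute 139.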